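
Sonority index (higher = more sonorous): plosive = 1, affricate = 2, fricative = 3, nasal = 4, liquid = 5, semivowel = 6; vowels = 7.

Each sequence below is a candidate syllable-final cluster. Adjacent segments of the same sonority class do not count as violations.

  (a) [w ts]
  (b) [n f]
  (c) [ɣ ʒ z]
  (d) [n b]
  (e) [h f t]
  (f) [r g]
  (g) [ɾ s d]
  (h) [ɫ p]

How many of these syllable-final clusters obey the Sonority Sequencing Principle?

(a) 6-2 → obeys
(b) 4-3 → obeys
(c) 3-3-3 → obeys
(d) 4-1 → obeys
(e) 3-3-1 → obeys
(f) 5-1 → obeys
(g) 5-3-1 → obeys
(h) 5-1 → obeys

8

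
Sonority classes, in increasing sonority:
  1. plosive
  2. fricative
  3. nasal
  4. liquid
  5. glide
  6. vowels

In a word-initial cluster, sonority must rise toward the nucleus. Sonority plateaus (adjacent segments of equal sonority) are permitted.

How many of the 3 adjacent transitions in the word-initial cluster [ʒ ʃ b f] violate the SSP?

1

/ʒ/: fricative = 2.
/ʃ/: fricative = 2.
/b/: plosive = 1.
/f/: fricative = 2.
/ʒ/→/ʃ/: 2→2 (plateau, allowed) — ok.
/ʃ/→/b/: 2→1 (does not rise) — violation.
/b/→/f/: 1→2 (rises) — ok.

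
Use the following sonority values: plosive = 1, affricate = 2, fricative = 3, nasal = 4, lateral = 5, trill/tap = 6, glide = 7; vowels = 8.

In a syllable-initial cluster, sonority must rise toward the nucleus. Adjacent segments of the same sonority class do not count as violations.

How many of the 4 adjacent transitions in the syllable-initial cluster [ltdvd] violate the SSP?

2

/l/ — lateral, sonority 5.
/t/ — plosive, sonority 1.
/d/ — plosive, sonority 1.
/v/ — fricative, sonority 3.
/d/ — plosive, sonority 1.
/l/→/t/: 5→1 (does not rise) — violation.
/t/→/d/: 1→1 (plateau, allowed) — ok.
/d/→/v/: 1→3 (rises) — ok.
/v/→/d/: 3→1 (does not rise) — violation.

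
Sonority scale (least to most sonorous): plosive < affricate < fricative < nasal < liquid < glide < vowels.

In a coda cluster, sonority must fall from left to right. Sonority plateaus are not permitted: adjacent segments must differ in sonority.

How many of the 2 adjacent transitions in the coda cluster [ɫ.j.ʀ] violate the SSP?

/ɫ/ is a liquid (sonority 5).
/j/ is a glide (sonority 6).
/ʀ/ is a liquid (sonority 5).
/ɫ/→/j/: 5→6 (does not fall) — violation.
/j/→/ʀ/: 6→5 (falls) — ok.

1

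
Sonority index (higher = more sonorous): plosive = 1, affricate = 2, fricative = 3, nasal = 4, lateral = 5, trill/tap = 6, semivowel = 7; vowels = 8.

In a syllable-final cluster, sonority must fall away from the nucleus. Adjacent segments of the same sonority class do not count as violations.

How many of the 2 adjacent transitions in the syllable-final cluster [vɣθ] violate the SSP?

/v/ — fricative, sonority 3.
/ɣ/ — fricative, sonority 3.
/θ/ — fricative, sonority 3.
/v/→/ɣ/: 3→3 (plateau, allowed) — ok.
/ɣ/→/θ/: 3→3 (plateau, allowed) — ok.

0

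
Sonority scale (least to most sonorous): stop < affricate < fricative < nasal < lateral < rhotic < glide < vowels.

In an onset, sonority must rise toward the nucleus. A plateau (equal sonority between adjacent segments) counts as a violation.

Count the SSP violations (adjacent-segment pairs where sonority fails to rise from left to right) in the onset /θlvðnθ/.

/θ/ — fricative, sonority 3.
/l/ — lateral, sonority 5.
/v/ — fricative, sonority 3.
/ð/ — fricative, sonority 3.
/n/ — nasal, sonority 4.
/θ/ — fricative, sonority 3.
/θ/→/l/: 3→5 (rises) — ok.
/l/→/v/: 5→3 (does not rise) — violation.
/v/→/ð/: 3→3 (plateau) — violation.
/ð/→/n/: 3→4 (rises) — ok.
/n/→/θ/: 4→3 (does not rise) — violation.

3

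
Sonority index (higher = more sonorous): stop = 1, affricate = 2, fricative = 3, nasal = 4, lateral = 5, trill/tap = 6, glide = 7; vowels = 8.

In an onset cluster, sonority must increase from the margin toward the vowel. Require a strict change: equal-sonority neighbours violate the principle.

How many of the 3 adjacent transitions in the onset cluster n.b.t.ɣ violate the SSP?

2

/n/ — nasal, sonority 4.
/b/ — stop, sonority 1.
/t/ — stop, sonority 1.
/ɣ/ — fricative, sonority 3.
/n/→/b/: 4→1 (does not rise) — violation.
/b/→/t/: 1→1 (plateau) — violation.
/t/→/ɣ/: 1→3 (rises) — ok.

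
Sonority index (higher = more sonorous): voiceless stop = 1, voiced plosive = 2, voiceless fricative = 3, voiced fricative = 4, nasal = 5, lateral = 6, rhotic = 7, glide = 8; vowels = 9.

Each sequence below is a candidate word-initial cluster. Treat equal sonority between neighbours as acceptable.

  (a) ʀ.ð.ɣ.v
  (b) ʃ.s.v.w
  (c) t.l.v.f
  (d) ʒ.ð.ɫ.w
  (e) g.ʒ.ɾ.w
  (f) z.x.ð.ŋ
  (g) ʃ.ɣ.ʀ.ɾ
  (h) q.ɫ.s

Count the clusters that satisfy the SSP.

(a) ʀ.ð.ɣ.v: profile 7-4-4-4 — violates.
(b) ʃ.s.v.w: profile 3-3-4-8 — obeys.
(c) t.l.v.f: profile 1-6-4-3 — violates.
(d) ʒ.ð.ɫ.w: profile 4-4-6-8 — obeys.
(e) g.ʒ.ɾ.w: profile 2-4-7-8 — obeys.
(f) z.x.ð.ŋ: profile 4-3-4-5 — violates.
(g) ʃ.ɣ.ʀ.ɾ: profile 3-4-7-7 — obeys.
(h) q.ɫ.s: profile 1-6-3 — violates.

4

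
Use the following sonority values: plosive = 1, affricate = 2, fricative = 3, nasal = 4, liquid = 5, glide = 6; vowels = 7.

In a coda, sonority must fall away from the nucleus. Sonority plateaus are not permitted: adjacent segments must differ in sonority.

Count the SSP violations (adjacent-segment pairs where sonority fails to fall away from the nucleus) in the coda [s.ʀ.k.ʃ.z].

/s/: fricative = 3.
/ʀ/: liquid = 5.
/k/: plosive = 1.
/ʃ/: fricative = 3.
/z/: fricative = 3.
/s/→/ʀ/: 3→5 (does not fall) — violation.
/ʀ/→/k/: 5→1 (falls) — ok.
/k/→/ʃ/: 1→3 (does not fall) — violation.
/ʃ/→/z/: 3→3 (plateau) — violation.

3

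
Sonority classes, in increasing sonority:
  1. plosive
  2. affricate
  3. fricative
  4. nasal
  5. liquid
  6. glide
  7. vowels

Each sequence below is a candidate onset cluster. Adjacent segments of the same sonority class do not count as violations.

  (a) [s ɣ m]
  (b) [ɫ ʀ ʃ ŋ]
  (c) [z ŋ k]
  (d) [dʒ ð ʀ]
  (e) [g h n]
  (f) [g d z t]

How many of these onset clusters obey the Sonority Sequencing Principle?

(a) [s ɣ m]: profile 3-3-4 — obeys.
(b) [ɫ ʀ ʃ ŋ]: profile 5-5-3-4 — violates.
(c) [z ŋ k]: profile 3-4-1 — violates.
(d) [dʒ ð ʀ]: profile 2-3-5 — obeys.
(e) [g h n]: profile 1-3-4 — obeys.
(f) [g d z t]: profile 1-1-3-1 — violates.

3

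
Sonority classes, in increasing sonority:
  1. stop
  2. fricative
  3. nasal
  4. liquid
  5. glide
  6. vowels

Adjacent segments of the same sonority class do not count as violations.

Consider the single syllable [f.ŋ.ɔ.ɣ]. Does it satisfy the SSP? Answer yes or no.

yes

Onset: /f/ is a fricative (sonority 2), /ŋ/ is a nasal (sonority 3); then the nucleus /ɔ/ (sonority 6).
Onset profile 2-3-6 — rises to the nucleus.
Coda: /ɣ/ is a fricative (sonority 2).
Coda profile 6-2 — falls from the nucleus.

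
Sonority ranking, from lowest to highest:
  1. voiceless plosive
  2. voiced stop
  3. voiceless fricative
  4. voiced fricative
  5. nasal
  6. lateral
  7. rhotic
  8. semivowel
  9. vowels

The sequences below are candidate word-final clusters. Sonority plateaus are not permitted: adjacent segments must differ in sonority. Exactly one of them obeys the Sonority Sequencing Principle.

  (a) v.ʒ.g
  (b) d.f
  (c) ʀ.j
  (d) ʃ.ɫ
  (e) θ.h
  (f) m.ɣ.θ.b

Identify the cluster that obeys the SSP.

f

(a) sonority 4-4-2: ill-formed.
(b) sonority 2-3: ill-formed.
(c) sonority 7-8: ill-formed.
(d) sonority 3-6: ill-formed.
(e) sonority 3-3: ill-formed.
(f) sonority 5-4-3-2: well-formed.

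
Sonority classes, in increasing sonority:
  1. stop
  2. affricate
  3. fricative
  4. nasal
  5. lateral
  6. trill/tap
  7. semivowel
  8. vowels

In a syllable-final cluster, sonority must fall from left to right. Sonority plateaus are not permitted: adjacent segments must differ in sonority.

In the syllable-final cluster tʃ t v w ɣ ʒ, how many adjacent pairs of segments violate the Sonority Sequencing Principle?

3

/tʃ/: affricate = 2.
/t/: stop = 1.
/v/: fricative = 3.
/w/: semivowel = 7.
/ɣ/: fricative = 3.
/ʒ/: fricative = 3.
/tʃ/→/t/: 2→1 (falls) — ok.
/t/→/v/: 1→3 (does not fall) — violation.
/v/→/w/: 3→7 (does not fall) — violation.
/w/→/ɣ/: 7→3 (falls) — ok.
/ɣ/→/ʒ/: 3→3 (plateau) — violation.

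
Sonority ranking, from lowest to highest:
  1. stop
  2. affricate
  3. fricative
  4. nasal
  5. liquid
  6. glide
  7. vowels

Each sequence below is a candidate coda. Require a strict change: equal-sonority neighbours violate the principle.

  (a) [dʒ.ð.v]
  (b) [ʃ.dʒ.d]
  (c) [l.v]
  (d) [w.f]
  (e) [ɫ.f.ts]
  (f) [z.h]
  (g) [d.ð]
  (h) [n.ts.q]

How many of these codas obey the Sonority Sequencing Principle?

(a) [dʒ.ð.v]: profile 2-3-3 — violates.
(b) [ʃ.dʒ.d]: profile 3-2-1 — obeys.
(c) [l.v]: profile 5-3 — obeys.
(d) [w.f]: profile 6-3 — obeys.
(e) [ɫ.f.ts]: profile 5-3-2 — obeys.
(f) [z.h]: profile 3-3 — violates.
(g) [d.ð]: profile 1-3 — violates.
(h) [n.ts.q]: profile 4-2-1 — obeys.

5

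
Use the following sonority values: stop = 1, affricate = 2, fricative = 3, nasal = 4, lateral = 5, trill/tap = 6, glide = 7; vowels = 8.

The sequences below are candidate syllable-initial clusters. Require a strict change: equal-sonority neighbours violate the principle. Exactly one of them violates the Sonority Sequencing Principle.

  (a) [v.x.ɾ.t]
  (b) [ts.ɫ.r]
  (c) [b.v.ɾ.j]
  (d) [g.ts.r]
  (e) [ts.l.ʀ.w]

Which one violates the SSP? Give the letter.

a

(a) sonority 3-3-6-1: ill-formed.
(b) sonority 2-5-6: well-formed.
(c) sonority 1-3-6-7: well-formed.
(d) sonority 1-2-6: well-formed.
(e) sonority 2-5-6-7: well-formed.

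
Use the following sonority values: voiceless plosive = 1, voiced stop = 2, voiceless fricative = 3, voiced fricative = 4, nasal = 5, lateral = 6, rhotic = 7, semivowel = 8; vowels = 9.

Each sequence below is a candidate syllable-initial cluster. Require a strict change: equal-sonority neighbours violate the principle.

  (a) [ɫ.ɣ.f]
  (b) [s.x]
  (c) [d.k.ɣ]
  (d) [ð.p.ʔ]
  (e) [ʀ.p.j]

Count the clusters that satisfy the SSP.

0

(a) sonority 6-4-3: ill-formed.
(b) sonority 3-3: ill-formed.
(c) sonority 2-1-4: ill-formed.
(d) sonority 4-1-1: ill-formed.
(e) sonority 7-1-8: ill-formed.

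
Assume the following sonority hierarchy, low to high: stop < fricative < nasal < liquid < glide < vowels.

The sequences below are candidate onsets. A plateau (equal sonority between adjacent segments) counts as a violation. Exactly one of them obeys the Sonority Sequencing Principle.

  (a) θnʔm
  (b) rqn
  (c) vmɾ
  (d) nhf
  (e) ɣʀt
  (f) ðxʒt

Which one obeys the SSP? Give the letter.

(a) θnʔm: profile 2-3-1-3 — violates.
(b) rqn: profile 4-1-3 — violates.
(c) vmɾ: profile 2-3-4 — obeys.
(d) nhf: profile 3-2-2 — violates.
(e) ɣʀt: profile 2-4-1 — violates.
(f) ðxʒt: profile 2-2-2-1 — violates.

c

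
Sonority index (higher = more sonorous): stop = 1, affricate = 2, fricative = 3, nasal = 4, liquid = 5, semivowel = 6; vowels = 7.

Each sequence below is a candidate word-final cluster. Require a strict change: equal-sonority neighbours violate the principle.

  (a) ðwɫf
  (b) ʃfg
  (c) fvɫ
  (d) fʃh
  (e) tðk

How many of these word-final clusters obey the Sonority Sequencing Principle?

0

(a) sonority 3-6-5-3: ill-formed.
(b) sonority 3-3-1: ill-formed.
(c) sonority 3-3-5: ill-formed.
(d) sonority 3-3-3: ill-formed.
(e) sonority 1-3-1: ill-formed.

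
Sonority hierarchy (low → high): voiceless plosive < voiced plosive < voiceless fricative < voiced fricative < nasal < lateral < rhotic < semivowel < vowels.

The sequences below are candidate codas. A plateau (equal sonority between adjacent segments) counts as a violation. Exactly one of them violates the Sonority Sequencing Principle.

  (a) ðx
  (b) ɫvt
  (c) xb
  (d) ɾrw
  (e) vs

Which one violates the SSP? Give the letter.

(a) ðx: profile 4-3 — obeys.
(b) ɫvt: profile 6-4-1 — obeys.
(c) xb: profile 3-2 — obeys.
(d) ɾrw: profile 7-7-8 — violates.
(e) vs: profile 4-3 — obeys.

d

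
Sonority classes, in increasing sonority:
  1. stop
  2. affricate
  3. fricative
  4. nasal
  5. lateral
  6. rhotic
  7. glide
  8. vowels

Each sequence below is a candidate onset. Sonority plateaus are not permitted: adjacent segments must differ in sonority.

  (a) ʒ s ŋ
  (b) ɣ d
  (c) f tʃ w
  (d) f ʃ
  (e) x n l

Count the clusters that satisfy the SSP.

1

(a) sonority 3-3-4: ill-formed.
(b) sonority 3-1: ill-formed.
(c) sonority 3-2-7: ill-formed.
(d) sonority 3-3: ill-formed.
(e) sonority 3-4-5: well-formed.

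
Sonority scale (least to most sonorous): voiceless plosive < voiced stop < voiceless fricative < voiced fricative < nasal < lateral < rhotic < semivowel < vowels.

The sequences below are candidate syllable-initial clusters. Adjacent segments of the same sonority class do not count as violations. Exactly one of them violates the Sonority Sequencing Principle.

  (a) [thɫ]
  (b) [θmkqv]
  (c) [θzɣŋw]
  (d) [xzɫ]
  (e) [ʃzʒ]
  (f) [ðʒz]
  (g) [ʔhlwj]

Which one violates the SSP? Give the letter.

b

(a) 1-3-6 → obeys
(b) 3-5-1-1-4 → violates
(c) 3-4-4-5-8 → obeys
(d) 3-4-6 → obeys
(e) 3-4-4 → obeys
(f) 4-4-4 → obeys
(g) 1-3-6-8-8 → obeys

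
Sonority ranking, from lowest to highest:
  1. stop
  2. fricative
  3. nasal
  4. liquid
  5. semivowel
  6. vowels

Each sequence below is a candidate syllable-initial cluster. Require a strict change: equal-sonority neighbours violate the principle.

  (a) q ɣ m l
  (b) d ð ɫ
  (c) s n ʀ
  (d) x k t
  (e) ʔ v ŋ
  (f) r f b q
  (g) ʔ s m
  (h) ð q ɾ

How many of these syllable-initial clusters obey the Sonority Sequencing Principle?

5

(a) q ɣ m l: profile 1-2-3-4 — obeys.
(b) d ð ɫ: profile 1-2-4 — obeys.
(c) s n ʀ: profile 2-3-4 — obeys.
(d) x k t: profile 2-1-1 — violates.
(e) ʔ v ŋ: profile 1-2-3 — obeys.
(f) r f b q: profile 4-2-1-1 — violates.
(g) ʔ s m: profile 1-2-3 — obeys.
(h) ð q ɾ: profile 2-1-4 — violates.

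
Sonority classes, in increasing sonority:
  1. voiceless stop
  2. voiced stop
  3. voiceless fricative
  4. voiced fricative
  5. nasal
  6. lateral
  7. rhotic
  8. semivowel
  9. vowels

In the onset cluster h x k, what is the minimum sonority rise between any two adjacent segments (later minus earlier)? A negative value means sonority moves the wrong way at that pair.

-2

/h/: voiceless fricative = 3.
/x/: voiceless fricative = 3.
/k/: voiceless stop = 1.
/h/→/x/: change +0.
/x/→/k/: change -2.
Minimum = -2.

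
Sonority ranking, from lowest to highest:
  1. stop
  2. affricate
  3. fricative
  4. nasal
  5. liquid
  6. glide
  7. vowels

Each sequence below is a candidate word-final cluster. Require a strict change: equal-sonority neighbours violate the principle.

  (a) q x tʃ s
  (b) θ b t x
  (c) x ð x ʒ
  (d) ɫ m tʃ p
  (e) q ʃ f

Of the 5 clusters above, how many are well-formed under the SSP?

(a) q x tʃ s: profile 1-3-2-3 — violates.
(b) θ b t x: profile 3-1-1-3 — violates.
(c) x ð x ʒ: profile 3-3-3-3 — violates.
(d) ɫ m tʃ p: profile 5-4-2-1 — obeys.
(e) q ʃ f: profile 1-3-3 — violates.

1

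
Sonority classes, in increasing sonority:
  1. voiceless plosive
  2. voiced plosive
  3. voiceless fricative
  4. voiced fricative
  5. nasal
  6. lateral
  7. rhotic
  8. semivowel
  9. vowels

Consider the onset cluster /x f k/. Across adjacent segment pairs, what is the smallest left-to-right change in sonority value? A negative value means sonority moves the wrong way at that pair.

-2

/x/: voiceless fricative = 3.
/f/: voiceless fricative = 3.
/k/: voiceless plosive = 1.
/x/→/f/: change +0.
/f/→/k/: change -2.
Minimum = -2.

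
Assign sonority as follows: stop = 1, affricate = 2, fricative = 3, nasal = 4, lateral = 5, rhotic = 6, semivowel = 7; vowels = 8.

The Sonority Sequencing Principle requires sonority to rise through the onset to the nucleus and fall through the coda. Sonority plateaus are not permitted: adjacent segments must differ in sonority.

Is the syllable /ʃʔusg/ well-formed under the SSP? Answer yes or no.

no

Onset: /ʃ/ is a fricative (sonority 3), /ʔ/ is a stop (sonority 1); then the nucleus /u/ (sonority 8).
Onset profile 3-1-8 — does not strictly rise throughout.
Coda: /s/ is a fricative (sonority 3), /g/ is a stop (sonority 1).
Coda profile 8-3-1 — falls from the nucleus.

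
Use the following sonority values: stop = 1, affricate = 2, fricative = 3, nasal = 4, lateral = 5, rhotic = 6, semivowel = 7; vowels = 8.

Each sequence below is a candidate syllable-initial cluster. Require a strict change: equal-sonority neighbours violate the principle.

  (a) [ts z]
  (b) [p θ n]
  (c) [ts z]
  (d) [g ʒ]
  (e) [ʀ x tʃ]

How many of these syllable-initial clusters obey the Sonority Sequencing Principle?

4

(a) sonority 2-3: well-formed.
(b) sonority 1-3-4: well-formed.
(c) sonority 2-3: well-formed.
(d) sonority 1-3: well-formed.
(e) sonority 6-3-2: ill-formed.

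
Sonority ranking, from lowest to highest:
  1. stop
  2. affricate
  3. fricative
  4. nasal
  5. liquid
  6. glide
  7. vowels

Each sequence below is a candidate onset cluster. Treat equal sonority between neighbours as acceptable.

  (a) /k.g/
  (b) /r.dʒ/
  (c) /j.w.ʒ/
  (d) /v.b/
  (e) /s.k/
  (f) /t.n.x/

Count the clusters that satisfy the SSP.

(a) /k.g/: profile 1-1 — obeys.
(b) /r.dʒ/: profile 5-2 — violates.
(c) /j.w.ʒ/: profile 6-6-3 — violates.
(d) /v.b/: profile 3-1 — violates.
(e) /s.k/: profile 3-1 — violates.
(f) /t.n.x/: profile 1-4-3 — violates.

1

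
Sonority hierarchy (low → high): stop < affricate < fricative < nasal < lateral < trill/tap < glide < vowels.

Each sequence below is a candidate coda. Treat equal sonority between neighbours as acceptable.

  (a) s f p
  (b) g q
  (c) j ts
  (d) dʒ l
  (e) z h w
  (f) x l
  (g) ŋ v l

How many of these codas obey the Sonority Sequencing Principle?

3

(a) s f p: profile 3-3-1 — obeys.
(b) g q: profile 1-1 — obeys.
(c) j ts: profile 7-2 — obeys.
(d) dʒ l: profile 2-5 — violates.
(e) z h w: profile 3-3-7 — violates.
(f) x l: profile 3-5 — violates.
(g) ŋ v l: profile 4-3-5 — violates.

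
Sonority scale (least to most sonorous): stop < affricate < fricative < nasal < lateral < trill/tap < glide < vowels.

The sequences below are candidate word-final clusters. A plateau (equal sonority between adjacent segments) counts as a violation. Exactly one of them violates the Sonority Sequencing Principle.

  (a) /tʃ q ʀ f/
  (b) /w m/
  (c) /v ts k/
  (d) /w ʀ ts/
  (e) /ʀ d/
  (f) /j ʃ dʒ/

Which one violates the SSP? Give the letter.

a

(a) 2-1-6-3 → violates
(b) 7-4 → obeys
(c) 3-2-1 → obeys
(d) 7-6-2 → obeys
(e) 6-1 → obeys
(f) 7-3-2 → obeys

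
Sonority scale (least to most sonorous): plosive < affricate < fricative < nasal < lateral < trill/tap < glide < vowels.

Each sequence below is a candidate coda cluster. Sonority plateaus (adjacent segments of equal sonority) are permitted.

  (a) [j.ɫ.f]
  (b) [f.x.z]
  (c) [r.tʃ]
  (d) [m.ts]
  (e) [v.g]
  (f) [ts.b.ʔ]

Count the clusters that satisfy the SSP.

6

(a) 7-5-3 → obeys
(b) 3-3-3 → obeys
(c) 6-2 → obeys
(d) 4-2 → obeys
(e) 3-1 → obeys
(f) 2-1-1 → obeys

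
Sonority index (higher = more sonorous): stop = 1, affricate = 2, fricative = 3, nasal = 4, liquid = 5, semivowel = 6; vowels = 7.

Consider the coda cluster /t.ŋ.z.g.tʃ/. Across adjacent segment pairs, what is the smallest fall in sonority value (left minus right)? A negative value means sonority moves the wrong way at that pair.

/t/ is a stop (sonority 1).
/ŋ/ is a nasal (sonority 4).
/z/ is a fricative (sonority 3).
/g/ is a stop (sonority 1).
/tʃ/ is an affricate (sonority 2).
/t/→/ŋ/: change -3.
/ŋ/→/z/: change +1.
/z/→/g/: change +2.
/g/→/tʃ/: change -1.
Minimum = -3.

-3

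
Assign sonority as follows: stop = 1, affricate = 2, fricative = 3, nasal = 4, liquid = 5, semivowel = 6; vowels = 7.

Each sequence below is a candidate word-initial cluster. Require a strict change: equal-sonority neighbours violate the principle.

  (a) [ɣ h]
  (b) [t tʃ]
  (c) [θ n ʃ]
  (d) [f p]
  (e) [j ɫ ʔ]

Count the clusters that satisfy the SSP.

(a) [ɣ h]: profile 3-3 — violates.
(b) [t tʃ]: profile 1-2 — obeys.
(c) [θ n ʃ]: profile 3-4-3 — violates.
(d) [f p]: profile 3-1 — violates.
(e) [j ɫ ʔ]: profile 6-5-1 — violates.

1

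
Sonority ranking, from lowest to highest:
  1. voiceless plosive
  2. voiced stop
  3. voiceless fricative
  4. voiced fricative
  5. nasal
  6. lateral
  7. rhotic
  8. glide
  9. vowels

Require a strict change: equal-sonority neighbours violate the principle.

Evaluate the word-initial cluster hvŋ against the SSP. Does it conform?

yes

/h/ — voiceless fricative, sonority 3.
/v/ — voiced fricative, sonority 4.
/ŋ/ — nasal, sonority 5.
The profile 3-4-5 strictly rises, so the word-initial cluster satisfies the SSP.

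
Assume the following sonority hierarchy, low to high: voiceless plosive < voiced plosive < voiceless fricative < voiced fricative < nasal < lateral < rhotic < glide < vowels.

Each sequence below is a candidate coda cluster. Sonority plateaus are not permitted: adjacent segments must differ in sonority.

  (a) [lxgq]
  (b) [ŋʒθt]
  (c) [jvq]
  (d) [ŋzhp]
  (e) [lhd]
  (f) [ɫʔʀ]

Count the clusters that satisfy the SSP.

5

(a) sonority 6-3-2-1: well-formed.
(b) sonority 5-4-3-1: well-formed.
(c) sonority 8-4-1: well-formed.
(d) sonority 5-4-3-1: well-formed.
(e) sonority 6-3-2: well-formed.
(f) sonority 6-1-7: ill-formed.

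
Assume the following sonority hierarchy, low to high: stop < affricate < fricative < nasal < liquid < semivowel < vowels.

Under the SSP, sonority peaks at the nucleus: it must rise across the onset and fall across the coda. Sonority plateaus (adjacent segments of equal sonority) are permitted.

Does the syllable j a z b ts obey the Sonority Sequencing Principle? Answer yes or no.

no

Onset: /j/ is a semivowel (sonority 6); then the nucleus /a/ (sonority 7).
Onset profile 6-7 — rises to the nucleus.
Coda: /z/ is a fricative (sonority 3), /b/ is a stop (sonority 1), /ts/ is an affricate (sonority 2).
Coda profile 7-3-1-2 — does not fall throughout.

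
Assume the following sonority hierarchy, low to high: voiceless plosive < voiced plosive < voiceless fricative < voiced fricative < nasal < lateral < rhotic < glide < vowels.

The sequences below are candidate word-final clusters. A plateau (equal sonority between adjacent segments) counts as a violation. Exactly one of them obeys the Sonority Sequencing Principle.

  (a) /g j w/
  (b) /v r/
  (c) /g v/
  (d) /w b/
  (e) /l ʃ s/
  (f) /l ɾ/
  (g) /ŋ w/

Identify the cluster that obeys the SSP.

d

(a) sonority 2-8-8: ill-formed.
(b) sonority 4-7: ill-formed.
(c) sonority 2-4: ill-formed.
(d) sonority 8-2: well-formed.
(e) sonority 6-3-3: ill-formed.
(f) sonority 6-7: ill-formed.
(g) sonority 5-8: ill-formed.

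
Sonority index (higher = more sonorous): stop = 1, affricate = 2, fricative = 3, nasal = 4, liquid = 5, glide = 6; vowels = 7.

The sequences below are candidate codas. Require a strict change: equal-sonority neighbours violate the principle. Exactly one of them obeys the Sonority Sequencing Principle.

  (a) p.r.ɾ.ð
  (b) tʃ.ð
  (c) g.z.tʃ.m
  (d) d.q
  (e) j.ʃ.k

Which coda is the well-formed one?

e

(a) sonority 1-5-5-3: ill-formed.
(b) sonority 2-3: ill-formed.
(c) sonority 1-3-2-4: ill-formed.
(d) sonority 1-1: ill-formed.
(e) sonority 6-3-1: well-formed.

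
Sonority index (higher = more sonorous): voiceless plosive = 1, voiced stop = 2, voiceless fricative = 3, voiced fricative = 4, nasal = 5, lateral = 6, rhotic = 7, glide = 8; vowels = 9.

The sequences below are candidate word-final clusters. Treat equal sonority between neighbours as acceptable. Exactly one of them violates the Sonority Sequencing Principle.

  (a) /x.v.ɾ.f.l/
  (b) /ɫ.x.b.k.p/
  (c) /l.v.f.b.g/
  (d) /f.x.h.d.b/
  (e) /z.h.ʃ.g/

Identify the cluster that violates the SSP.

a

(a) 3-4-7-3-6 → violates
(b) 6-3-2-1-1 → obeys
(c) 6-4-3-2-2 → obeys
(d) 3-3-3-2-2 → obeys
(e) 4-3-3-2 → obeys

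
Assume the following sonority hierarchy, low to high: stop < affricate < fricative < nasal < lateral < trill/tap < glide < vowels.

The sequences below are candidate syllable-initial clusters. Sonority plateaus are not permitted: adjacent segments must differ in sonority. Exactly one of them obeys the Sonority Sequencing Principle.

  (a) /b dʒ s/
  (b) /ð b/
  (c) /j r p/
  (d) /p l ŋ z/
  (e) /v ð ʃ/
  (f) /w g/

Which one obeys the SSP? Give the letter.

a

(a) /b dʒ s/: profile 1-2-3 — obeys.
(b) /ð b/: profile 3-1 — violates.
(c) /j r p/: profile 7-6-1 — violates.
(d) /p l ŋ z/: profile 1-5-4-3 — violates.
(e) /v ð ʃ/: profile 3-3-3 — violates.
(f) /w g/: profile 7-1 — violates.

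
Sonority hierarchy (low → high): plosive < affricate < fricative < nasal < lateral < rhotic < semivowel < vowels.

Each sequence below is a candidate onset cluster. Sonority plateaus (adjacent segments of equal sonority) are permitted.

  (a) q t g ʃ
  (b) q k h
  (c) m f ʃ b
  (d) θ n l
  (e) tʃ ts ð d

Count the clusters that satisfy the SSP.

3

(a) 1-1-1-3 → obeys
(b) 1-1-3 → obeys
(c) 4-3-3-1 → violates
(d) 3-4-5 → obeys
(e) 2-2-3-1 → violates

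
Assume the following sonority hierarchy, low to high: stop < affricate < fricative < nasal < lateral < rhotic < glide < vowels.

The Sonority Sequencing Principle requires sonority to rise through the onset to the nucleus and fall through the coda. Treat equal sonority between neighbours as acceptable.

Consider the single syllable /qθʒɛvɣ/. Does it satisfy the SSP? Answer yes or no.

Onset: /q/ is a stop (sonority 1), /θ/ is a fricative (sonority 3), /ʒ/ is a fricative (sonority 3); then the nucleus /ɛ/ (sonority 8).
Onset profile 1-3-3-8 — rises to the nucleus.
Coda: /v/ is a fricative (sonority 3), /ɣ/ is a fricative (sonority 3).
Coda profile 8-3-3 — falls from the nucleus.

yes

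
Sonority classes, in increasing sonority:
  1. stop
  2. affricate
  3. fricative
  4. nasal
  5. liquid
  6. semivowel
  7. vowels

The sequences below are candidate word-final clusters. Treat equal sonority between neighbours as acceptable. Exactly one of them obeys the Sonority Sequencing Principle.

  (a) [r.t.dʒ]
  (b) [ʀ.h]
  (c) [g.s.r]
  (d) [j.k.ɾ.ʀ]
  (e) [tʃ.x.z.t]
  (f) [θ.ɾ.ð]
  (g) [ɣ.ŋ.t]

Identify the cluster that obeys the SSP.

(a) [r.t.dʒ]: profile 5-1-2 — violates.
(b) [ʀ.h]: profile 5-3 — obeys.
(c) [g.s.r]: profile 1-3-5 — violates.
(d) [j.k.ɾ.ʀ]: profile 6-1-5-5 — violates.
(e) [tʃ.x.z.t]: profile 2-3-3-1 — violates.
(f) [θ.ɾ.ð]: profile 3-5-3 — violates.
(g) [ɣ.ŋ.t]: profile 3-4-1 — violates.

b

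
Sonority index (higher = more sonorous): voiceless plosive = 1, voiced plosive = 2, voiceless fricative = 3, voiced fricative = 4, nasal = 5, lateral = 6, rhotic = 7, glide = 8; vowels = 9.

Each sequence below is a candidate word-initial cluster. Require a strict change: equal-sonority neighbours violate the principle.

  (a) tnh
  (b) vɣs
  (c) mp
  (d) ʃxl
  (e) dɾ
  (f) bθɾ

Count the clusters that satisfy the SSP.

2

(a) tnh: profile 1-5-3 — violates.
(b) vɣs: profile 4-4-3 — violates.
(c) mp: profile 5-1 — violates.
(d) ʃxl: profile 3-3-6 — violates.
(e) dɾ: profile 2-7 — obeys.
(f) bθɾ: profile 2-3-7 — obeys.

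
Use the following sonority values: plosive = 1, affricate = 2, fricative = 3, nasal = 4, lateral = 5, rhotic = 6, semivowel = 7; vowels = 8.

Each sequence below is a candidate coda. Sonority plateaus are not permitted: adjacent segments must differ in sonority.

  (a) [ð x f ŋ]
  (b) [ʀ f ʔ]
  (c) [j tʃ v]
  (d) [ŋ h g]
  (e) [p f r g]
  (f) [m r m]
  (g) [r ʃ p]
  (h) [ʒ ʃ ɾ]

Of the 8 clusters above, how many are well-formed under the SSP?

3

(a) sonority 3-3-3-4: ill-formed.
(b) sonority 6-3-1: well-formed.
(c) sonority 7-2-3: ill-formed.
(d) sonority 4-3-1: well-formed.
(e) sonority 1-3-6-1: ill-formed.
(f) sonority 4-6-4: ill-formed.
(g) sonority 6-3-1: well-formed.
(h) sonority 3-3-6: ill-formed.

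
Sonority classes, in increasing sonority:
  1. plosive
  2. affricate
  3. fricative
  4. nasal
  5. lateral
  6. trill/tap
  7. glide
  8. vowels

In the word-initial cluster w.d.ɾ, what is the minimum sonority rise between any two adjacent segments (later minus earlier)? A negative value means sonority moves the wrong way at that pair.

-6

/w/ is a glide (sonority 7).
/d/ is a plosive (sonority 1).
/ɾ/ is a trill/tap (sonority 6).
/w/→/d/: change -6.
/d/→/ɾ/: change +5.
Minimum = -6.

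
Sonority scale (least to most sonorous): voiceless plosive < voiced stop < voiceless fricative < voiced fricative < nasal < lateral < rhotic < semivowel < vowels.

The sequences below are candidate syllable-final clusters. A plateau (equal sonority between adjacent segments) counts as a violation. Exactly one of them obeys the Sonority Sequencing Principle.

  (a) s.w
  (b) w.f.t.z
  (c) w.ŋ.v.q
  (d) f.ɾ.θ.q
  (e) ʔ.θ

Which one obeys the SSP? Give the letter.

c

(a) s.w: profile 3-8 — violates.
(b) w.f.t.z: profile 8-3-1-4 — violates.
(c) w.ŋ.v.q: profile 8-5-4-1 — obeys.
(d) f.ɾ.θ.q: profile 3-7-3-1 — violates.
(e) ʔ.θ: profile 1-3 — violates.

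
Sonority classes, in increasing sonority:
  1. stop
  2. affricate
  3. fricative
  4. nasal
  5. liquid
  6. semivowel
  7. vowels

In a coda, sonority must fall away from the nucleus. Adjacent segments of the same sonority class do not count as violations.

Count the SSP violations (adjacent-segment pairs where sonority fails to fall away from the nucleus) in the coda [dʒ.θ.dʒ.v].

/dʒ/: affricate = 2.
/θ/: fricative = 3.
/dʒ/: affricate = 2.
/v/: fricative = 3.
/dʒ/→/θ/: 2→3 (does not fall) — violation.
/θ/→/dʒ/: 3→2 (falls) — ok.
/dʒ/→/v/: 2→3 (does not fall) — violation.

2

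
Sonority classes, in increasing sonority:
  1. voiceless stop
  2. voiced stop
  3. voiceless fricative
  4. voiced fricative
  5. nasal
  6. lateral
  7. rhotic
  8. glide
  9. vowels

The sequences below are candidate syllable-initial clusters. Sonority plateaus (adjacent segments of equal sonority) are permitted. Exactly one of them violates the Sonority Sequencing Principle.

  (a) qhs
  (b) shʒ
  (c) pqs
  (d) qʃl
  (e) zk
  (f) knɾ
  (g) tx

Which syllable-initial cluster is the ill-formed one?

e

(a) qhs: profile 1-3-3 — obeys.
(b) shʒ: profile 3-3-4 — obeys.
(c) pqs: profile 1-1-3 — obeys.
(d) qʃl: profile 1-3-6 — obeys.
(e) zk: profile 4-1 — violates.
(f) knɾ: profile 1-5-7 — obeys.
(g) tx: profile 1-3 — obeys.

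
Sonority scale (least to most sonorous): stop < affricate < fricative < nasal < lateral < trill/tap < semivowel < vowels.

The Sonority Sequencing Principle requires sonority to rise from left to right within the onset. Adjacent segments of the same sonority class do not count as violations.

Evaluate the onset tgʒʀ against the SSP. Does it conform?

yes

/t/: stop = 1.
/g/: stop = 1.
/ʒ/: fricative = 3.
/ʀ/: trill/tap = 6.
The profile 1-1-3-6 is non-decreasing (plateaus allowed), so the onset satisfies the SSP.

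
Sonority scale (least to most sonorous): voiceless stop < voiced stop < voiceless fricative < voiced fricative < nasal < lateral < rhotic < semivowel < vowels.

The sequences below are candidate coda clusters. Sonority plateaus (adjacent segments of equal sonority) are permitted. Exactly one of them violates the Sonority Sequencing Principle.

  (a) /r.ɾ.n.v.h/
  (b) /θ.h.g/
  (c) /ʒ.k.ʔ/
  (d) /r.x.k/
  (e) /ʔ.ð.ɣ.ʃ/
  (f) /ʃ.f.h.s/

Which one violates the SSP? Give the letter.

(a) /r.ɾ.n.v.h/: profile 7-7-5-4-3 — obeys.
(b) /θ.h.g/: profile 3-3-2 — obeys.
(c) /ʒ.k.ʔ/: profile 4-1-1 — obeys.
(d) /r.x.k/: profile 7-3-1 — obeys.
(e) /ʔ.ð.ɣ.ʃ/: profile 1-4-4-3 — violates.
(f) /ʃ.f.h.s/: profile 3-3-3-3 — obeys.

e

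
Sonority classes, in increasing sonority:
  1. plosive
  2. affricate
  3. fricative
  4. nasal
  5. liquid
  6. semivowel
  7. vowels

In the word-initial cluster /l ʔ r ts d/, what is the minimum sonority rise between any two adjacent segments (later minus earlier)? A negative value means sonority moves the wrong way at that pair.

-4

/l/ — liquid, sonority 5.
/ʔ/ — plosive, sonority 1.
/r/ — liquid, sonority 5.
/ts/ — affricate, sonority 2.
/d/ — plosive, sonority 1.
/l/→/ʔ/: change -4.
/ʔ/→/r/: change +4.
/r/→/ts/: change -3.
/ts/→/d/: change -1.
Minimum = -4.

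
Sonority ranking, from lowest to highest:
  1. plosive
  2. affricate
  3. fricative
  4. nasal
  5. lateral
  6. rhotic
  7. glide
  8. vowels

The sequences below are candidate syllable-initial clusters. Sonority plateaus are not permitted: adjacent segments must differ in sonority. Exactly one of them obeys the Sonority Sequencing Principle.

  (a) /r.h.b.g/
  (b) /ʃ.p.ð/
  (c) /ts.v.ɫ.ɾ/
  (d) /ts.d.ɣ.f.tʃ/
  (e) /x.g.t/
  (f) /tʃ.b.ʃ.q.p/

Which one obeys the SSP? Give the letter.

(a) 6-3-1-1 → violates
(b) 3-1-3 → violates
(c) 2-3-5-6 → obeys
(d) 2-1-3-3-2 → violates
(e) 3-1-1 → violates
(f) 2-1-3-1-1 → violates

c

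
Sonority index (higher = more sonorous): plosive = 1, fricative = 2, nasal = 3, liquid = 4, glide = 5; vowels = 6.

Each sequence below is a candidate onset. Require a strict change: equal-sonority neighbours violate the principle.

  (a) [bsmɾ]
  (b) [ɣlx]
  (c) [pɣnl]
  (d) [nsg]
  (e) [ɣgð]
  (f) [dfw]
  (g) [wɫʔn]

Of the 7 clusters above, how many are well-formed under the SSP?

(a) 1-2-3-4 → obeys
(b) 2-4-2 → violates
(c) 1-2-3-4 → obeys
(d) 3-2-1 → violates
(e) 2-1-2 → violates
(f) 1-2-5 → obeys
(g) 5-4-1-3 → violates

3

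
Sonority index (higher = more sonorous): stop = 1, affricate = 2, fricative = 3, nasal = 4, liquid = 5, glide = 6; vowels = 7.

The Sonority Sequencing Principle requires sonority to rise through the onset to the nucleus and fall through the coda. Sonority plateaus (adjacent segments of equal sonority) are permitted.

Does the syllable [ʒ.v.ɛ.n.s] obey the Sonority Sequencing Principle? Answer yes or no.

Onset: /ʒ/ is a fricative (sonority 3), /v/ is a fricative (sonority 3); then the nucleus /ɛ/ (sonority 7).
Onset profile 3-3-7 — rises to the nucleus.
Coda: /n/ is a nasal (sonority 4), /s/ is a fricative (sonority 3).
Coda profile 7-4-3 — falls from the nucleus.

yes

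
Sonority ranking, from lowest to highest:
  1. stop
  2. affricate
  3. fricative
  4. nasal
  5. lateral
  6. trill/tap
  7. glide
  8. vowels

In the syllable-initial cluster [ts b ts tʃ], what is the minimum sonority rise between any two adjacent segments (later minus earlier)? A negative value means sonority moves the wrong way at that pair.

-1

/ts/ is an affricate (sonority 2).
/b/ is a stop (sonority 1).
/ts/ is an affricate (sonority 2).
/tʃ/ is an affricate (sonority 2).
/ts/→/b/: change -1.
/b/→/ts/: change +1.
/ts/→/tʃ/: change +0.
Minimum = -1.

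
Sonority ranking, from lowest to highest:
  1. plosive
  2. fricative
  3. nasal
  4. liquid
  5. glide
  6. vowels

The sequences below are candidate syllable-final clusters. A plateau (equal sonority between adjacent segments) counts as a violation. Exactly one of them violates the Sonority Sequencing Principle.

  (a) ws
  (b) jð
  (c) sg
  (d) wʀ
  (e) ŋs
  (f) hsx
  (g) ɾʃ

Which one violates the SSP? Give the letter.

(a) sonority 5-2: well-formed.
(b) sonority 5-2: well-formed.
(c) sonority 2-1: well-formed.
(d) sonority 5-4: well-formed.
(e) sonority 3-2: well-formed.
(f) sonority 2-2-2: ill-formed.
(g) sonority 4-2: well-formed.

f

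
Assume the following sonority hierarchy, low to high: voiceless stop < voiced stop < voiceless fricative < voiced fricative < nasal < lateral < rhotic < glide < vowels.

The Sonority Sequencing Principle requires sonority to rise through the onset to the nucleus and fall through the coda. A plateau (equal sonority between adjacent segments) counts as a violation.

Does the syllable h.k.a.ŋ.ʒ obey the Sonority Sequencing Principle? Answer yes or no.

Onset: /h/ is a voiceless fricative (sonority 3), /k/ is a voiceless stop (sonority 1); then the nucleus /a/ (sonority 9).
Onset profile 3-1-9 — does not strictly rise throughout.
Coda: /ŋ/ is a nasal (sonority 5), /ʒ/ is a voiced fricative (sonority 4).
Coda profile 9-5-4 — falls from the nucleus.

no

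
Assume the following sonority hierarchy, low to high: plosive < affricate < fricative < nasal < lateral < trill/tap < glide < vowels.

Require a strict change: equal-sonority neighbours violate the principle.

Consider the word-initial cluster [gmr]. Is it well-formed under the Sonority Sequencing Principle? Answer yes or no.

/g/ — plosive, sonority 1.
/m/ — nasal, sonority 4.
/r/ — trill/tap, sonority 6.
The profile 1-4-6 strictly rises, so the word-initial cluster satisfies the SSP.

yes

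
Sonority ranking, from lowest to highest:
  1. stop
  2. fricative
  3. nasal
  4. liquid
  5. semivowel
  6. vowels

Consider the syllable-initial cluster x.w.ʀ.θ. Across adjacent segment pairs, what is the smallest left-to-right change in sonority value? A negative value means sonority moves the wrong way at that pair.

/x/ — fricative, sonority 2.
/w/ — semivowel, sonority 5.
/ʀ/ — liquid, sonority 4.
/θ/ — fricative, sonority 2.
/x/→/w/: change +3.
/w/→/ʀ/: change -1.
/ʀ/→/θ/: change -2.
Minimum = -2.

-2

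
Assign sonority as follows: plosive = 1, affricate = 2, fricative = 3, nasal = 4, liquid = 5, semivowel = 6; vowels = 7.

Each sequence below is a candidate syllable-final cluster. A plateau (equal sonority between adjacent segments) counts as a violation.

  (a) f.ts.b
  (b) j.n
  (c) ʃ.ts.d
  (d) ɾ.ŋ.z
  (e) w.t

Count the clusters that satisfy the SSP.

(a) 3-2-1 → obeys
(b) 6-4 → obeys
(c) 3-2-1 → obeys
(d) 5-4-3 → obeys
(e) 6-1 → obeys

5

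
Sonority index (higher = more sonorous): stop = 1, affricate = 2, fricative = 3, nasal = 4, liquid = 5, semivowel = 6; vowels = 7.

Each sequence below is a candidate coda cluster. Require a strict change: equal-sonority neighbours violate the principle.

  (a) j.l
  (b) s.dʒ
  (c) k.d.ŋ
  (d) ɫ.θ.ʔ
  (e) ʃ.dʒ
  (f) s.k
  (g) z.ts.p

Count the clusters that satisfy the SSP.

(a) sonority 6-5: well-formed.
(b) sonority 3-2: well-formed.
(c) sonority 1-1-4: ill-formed.
(d) sonority 5-3-1: well-formed.
(e) sonority 3-2: well-formed.
(f) sonority 3-1: well-formed.
(g) sonority 3-2-1: well-formed.

6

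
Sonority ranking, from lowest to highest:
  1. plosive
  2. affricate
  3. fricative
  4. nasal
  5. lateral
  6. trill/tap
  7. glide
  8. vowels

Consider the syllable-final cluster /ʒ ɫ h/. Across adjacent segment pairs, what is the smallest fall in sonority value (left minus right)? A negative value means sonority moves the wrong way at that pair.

/ʒ/ is a fricative (sonority 3).
/ɫ/ is a lateral (sonority 5).
/h/ is a fricative (sonority 3).
/ʒ/→/ɫ/: change -2.
/ɫ/→/h/: change +2.
Minimum = -2.

-2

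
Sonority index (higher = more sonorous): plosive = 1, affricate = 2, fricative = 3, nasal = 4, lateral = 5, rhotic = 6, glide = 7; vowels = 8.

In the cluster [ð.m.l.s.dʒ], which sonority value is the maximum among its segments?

/ð/ is a fricative (sonority 3).
/m/ is a nasal (sonority 4).
/l/ is a lateral (sonority 5).
/s/ is a fricative (sonority 3).
/dʒ/ is an affricate (sonority 2).
The maximum is 5.

5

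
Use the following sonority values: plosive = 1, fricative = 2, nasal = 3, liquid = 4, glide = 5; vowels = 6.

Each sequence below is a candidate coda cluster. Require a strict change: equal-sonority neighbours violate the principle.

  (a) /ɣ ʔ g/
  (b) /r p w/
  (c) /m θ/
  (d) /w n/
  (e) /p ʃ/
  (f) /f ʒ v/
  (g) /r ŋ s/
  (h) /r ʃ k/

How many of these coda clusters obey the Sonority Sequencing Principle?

(a) /ɣ ʔ g/: profile 2-1-1 — violates.
(b) /r p w/: profile 4-1-5 — violates.
(c) /m θ/: profile 3-2 — obeys.
(d) /w n/: profile 5-3 — obeys.
(e) /p ʃ/: profile 1-2 — violates.
(f) /f ʒ v/: profile 2-2-2 — violates.
(g) /r ŋ s/: profile 4-3-2 — obeys.
(h) /r ʃ k/: profile 4-2-1 — obeys.

4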